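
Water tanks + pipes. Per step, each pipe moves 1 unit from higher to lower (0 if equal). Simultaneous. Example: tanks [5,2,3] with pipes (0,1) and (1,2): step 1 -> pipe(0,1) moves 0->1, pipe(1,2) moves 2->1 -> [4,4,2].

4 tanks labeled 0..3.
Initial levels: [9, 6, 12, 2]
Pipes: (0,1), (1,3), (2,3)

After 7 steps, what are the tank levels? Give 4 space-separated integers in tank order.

Answer: 6 8 8 7

Derivation:
Step 1: flows [0->1,1->3,2->3] -> levels [8 6 11 4]
Step 2: flows [0->1,1->3,2->3] -> levels [7 6 10 6]
Step 3: flows [0->1,1=3,2->3] -> levels [6 7 9 7]
Step 4: flows [1->0,1=3,2->3] -> levels [7 6 8 8]
Step 5: flows [0->1,3->1,2=3] -> levels [6 8 8 7]
Step 6: flows [1->0,1->3,2->3] -> levels [7 6 7 9]
Step 7: flows [0->1,3->1,3->2] -> levels [6 8 8 7]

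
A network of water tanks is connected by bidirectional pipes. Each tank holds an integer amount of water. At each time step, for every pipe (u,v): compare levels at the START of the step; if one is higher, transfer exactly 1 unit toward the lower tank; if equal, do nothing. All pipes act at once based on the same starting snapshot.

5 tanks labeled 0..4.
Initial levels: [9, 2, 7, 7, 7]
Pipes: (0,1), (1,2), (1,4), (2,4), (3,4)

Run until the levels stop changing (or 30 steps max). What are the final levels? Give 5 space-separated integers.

Answer: 7 8 5 6 6

Derivation:
Step 1: flows [0->1,2->1,4->1,2=4,3=4] -> levels [8 5 6 7 6]
Step 2: flows [0->1,2->1,4->1,2=4,3->4] -> levels [7 8 5 6 6]
Step 3: flows [1->0,1->2,1->4,4->2,3=4] -> levels [8 5 7 6 6]
Step 4: flows [0->1,2->1,4->1,2->4,3=4] -> levels [7 8 5 6 6]
  -> period-2 cycle: step 4 state = step 2 state; never stabilizes
  -> state at step 30: (30-2) mod 2 = 0, same as step 2 -> [7 8 5 6 6]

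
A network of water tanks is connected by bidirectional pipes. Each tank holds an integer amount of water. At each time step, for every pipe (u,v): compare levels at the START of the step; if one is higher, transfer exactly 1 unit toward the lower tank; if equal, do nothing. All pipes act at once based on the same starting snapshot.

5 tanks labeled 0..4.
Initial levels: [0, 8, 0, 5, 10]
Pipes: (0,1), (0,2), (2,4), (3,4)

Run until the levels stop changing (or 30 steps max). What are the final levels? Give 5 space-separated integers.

Answer: 5 4 4 4 6

Derivation:
Step 1: flows [1->0,0=2,4->2,4->3] -> levels [1 7 1 6 8]
Step 2: flows [1->0,0=2,4->2,4->3] -> levels [2 6 2 7 6]
Step 3: flows [1->0,0=2,4->2,3->4] -> levels [3 5 3 6 6]
Step 4: flows [1->0,0=2,4->2,3=4] -> levels [4 4 4 6 5]
Step 5: flows [0=1,0=2,4->2,3->4] -> levels [4 4 5 5 5]
Step 6: flows [0=1,2->0,2=4,3=4] -> levels [5 4 4 5 5]
Step 7: flows [0->1,0->2,4->2,3=4] -> levels [3 5 6 5 4]
Step 8: flows [1->0,2->0,2->4,3->4] -> levels [5 4 4 4 6]
Step 9: flows [0->1,0->2,4->2,4->3] -> levels [3 5 6 5 4]
  -> period-2 cycle: step 9 state = step 7 state; never stabilizes
  -> state at step 30: (30-7) mod 2 = 1, same as step 8 -> [5 4 4 4 6]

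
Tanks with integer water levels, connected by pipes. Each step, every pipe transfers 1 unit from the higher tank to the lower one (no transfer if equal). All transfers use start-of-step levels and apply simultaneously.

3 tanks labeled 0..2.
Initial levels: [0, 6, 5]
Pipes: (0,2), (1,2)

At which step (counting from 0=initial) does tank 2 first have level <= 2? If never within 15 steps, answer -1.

Answer: -1

Derivation:
Step 1: flows [2->0,1->2] -> levels [1 5 5]
Step 2: flows [2->0,1=2] -> levels [2 5 4]
Step 3: flows [2->0,1->2] -> levels [3 4 4]
Step 4: flows [2->0,1=2] -> levels [4 4 3]
Step 5: flows [0->2,1->2] -> levels [3 3 5]
Step 6: flows [2->0,2->1] -> levels [4 4 3]
  -> period-2 cycle (repeats step 4); tank 2 never drops to <=2
Tank 2 never reaches <=2 within 15 steps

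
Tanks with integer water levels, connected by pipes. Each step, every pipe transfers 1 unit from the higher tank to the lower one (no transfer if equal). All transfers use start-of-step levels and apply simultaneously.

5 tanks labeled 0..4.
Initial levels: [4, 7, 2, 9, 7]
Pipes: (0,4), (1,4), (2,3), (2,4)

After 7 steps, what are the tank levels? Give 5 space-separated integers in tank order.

Answer: 5 5 5 7 7

Derivation:
Step 1: flows [4->0,1=4,3->2,4->2] -> levels [5 7 4 8 5]
Step 2: flows [0=4,1->4,3->2,4->2] -> levels [5 6 6 7 5]
Step 3: flows [0=4,1->4,3->2,2->4] -> levels [5 5 6 6 7]
Step 4: flows [4->0,4->1,2=3,4->2] -> levels [6 6 7 6 4]
Step 5: flows [0->4,1->4,2->3,2->4] -> levels [5 5 5 7 7]
Step 6: flows [4->0,4->1,3->2,4->2] -> levels [6 6 7 6 4]
  -> period-2 cycle: step 6 state = step 4 state
  -> state at step 7: (7-4) mod 2 = 1, same as step 5 -> [5 5 5 7 7]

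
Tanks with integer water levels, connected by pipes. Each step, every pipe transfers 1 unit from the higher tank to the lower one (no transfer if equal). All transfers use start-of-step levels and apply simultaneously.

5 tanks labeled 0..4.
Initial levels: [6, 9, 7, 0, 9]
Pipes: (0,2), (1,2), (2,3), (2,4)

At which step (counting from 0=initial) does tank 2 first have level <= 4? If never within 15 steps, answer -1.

Step 1: flows [2->0,1->2,2->3,4->2] -> levels [7 8 7 1 8]
Step 2: flows [0=2,1->2,2->3,4->2] -> levels [7 7 8 2 7]
Step 3: flows [2->0,2->1,2->3,2->4] -> levels [8 8 4 3 8]
Tank 2 first reaches <=4 at step 3

Answer: 3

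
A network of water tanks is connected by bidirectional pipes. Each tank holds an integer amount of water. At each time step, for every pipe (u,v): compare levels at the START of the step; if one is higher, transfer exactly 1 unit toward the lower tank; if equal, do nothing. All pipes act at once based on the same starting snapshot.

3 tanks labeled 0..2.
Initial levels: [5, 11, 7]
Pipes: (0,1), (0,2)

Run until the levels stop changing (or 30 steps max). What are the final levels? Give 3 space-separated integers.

Answer: 7 8 8

Derivation:
Step 1: flows [1->0,2->0] -> levels [7 10 6]
Step 2: flows [1->0,0->2] -> levels [7 9 7]
Step 3: flows [1->0,0=2] -> levels [8 8 7]
Step 4: flows [0=1,0->2] -> levels [7 8 8]
Step 5: flows [1->0,2->0] -> levels [9 7 7]
Step 6: flows [0->1,0->2] -> levels [7 8 8]
  -> period-2 cycle: step 6 state = step 4 state; never stabilizes
  -> state at step 30: (30-4) mod 2 = 0, same as step 4 -> [7 8 8]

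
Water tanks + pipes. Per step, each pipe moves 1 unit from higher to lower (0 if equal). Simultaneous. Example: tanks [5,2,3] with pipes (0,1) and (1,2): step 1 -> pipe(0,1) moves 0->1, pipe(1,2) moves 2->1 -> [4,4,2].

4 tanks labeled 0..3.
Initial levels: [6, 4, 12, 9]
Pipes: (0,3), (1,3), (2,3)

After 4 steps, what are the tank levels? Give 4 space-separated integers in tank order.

Answer: 8 8 8 7

Derivation:
Step 1: flows [3->0,3->1,2->3] -> levels [7 5 11 8]
Step 2: flows [3->0,3->1,2->3] -> levels [8 6 10 7]
Step 3: flows [0->3,3->1,2->3] -> levels [7 7 9 8]
Step 4: flows [3->0,3->1,2->3] -> levels [8 8 8 7]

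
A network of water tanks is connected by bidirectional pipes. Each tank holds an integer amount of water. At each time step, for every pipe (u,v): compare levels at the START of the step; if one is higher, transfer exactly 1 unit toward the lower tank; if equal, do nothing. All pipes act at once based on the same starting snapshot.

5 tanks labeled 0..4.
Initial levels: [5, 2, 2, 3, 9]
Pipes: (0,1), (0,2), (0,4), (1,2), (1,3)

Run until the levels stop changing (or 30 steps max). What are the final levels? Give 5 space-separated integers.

Step 1: flows [0->1,0->2,4->0,1=2,3->1] -> levels [4 4 3 2 8]
Step 2: flows [0=1,0->2,4->0,1->2,1->3] -> levels [4 2 5 3 7]
Step 3: flows [0->1,2->0,4->0,2->1,3->1] -> levels [5 5 3 2 6]
Step 4: flows [0=1,0->2,4->0,1->2,1->3] -> levels [5 3 5 3 5]
Step 5: flows [0->1,0=2,0=4,2->1,1=3] -> levels [4 5 4 3 5]
Step 6: flows [1->0,0=2,4->0,1->2,1->3] -> levels [6 2 5 4 4]
Step 7: flows [0->1,0->2,0->4,2->1,3->1] -> levels [3 5 5 3 5]
Step 8: flows [1->0,2->0,4->0,1=2,1->3] -> levels [6 3 4 4 4]
Step 9: flows [0->1,0->2,0->4,2->1,3->1] -> levels [3 6 4 3 5]
Step 10: flows [1->0,2->0,4->0,1->2,1->3] -> levels [6 3 4 4 4]
  -> period-2 cycle: step 10 state = step 8 state; never stabilizes
  -> state at step 30: (30-8) mod 2 = 0, same as step 8 -> [6 3 4 4 4]

Answer: 6 3 4 4 4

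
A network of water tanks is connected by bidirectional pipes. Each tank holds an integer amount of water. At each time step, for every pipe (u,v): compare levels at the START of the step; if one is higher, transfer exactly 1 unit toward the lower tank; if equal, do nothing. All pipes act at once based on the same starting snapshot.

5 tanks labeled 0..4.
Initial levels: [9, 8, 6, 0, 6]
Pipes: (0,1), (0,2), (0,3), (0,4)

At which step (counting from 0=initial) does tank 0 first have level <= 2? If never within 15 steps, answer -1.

Step 1: flows [0->1,0->2,0->3,0->4] -> levels [5 9 7 1 7]
Step 2: flows [1->0,2->0,0->3,4->0] -> levels [7 8 6 2 6]
Step 3: flows [1->0,0->2,0->3,0->4] -> levels [5 7 7 3 7]
Step 4: flows [1->0,2->0,0->3,4->0] -> levels [7 6 6 4 6]
Step 5: flows [0->1,0->2,0->3,0->4] -> levels [3 7 7 5 7]
Step 6: flows [1->0,2->0,3->0,4->0] -> levels [7 6 6 4 6]
  -> period-2 cycle (repeats step 4); tank 0 never drops to <=2
Tank 0 never reaches <=2 within 15 steps

Answer: -1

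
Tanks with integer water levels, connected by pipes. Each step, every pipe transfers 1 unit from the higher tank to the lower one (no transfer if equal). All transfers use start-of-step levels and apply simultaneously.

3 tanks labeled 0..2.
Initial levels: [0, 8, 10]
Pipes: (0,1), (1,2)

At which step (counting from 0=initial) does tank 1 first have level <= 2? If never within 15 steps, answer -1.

Step 1: flows [1->0,2->1] -> levels [1 8 9]
Step 2: flows [1->0,2->1] -> levels [2 8 8]
Step 3: flows [1->0,1=2] -> levels [3 7 8]
Step 4: flows [1->0,2->1] -> levels [4 7 7]
Step 5: flows [1->0,1=2] -> levels [5 6 7]
Step 6: flows [1->0,2->1] -> levels [6 6 6]
Step 7: flows [0=1,1=2] -> levels [6 6 6]
  -> stable; tank 1 stays at 6 > 2
Tank 1 never reaches <=2 within 15 steps

Answer: -1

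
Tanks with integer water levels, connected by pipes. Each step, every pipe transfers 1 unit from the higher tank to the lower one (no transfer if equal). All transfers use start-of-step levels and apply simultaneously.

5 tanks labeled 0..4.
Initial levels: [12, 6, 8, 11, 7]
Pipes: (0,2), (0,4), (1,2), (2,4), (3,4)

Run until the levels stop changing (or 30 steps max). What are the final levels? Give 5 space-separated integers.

Answer: 9 8 10 10 7

Derivation:
Step 1: flows [0->2,0->4,2->1,2->4,3->4] -> levels [10 7 7 10 10]
Step 2: flows [0->2,0=4,1=2,4->2,3=4] -> levels [9 7 9 10 9]
Step 3: flows [0=2,0=4,2->1,2=4,3->4] -> levels [9 8 8 9 10]
Step 4: flows [0->2,4->0,1=2,4->2,4->3] -> levels [9 8 10 10 7]
Step 5: flows [2->0,0->4,2->1,2->4,3->4] -> levels [9 9 7 9 10]
Step 6: flows [0->2,4->0,1->2,4->2,4->3] -> levels [9 8 10 10 7]
  -> period-2 cycle: step 6 state = step 4 state; never stabilizes
  -> state at step 30: (30-4) mod 2 = 0, same as step 4 -> [9 8 10 10 7]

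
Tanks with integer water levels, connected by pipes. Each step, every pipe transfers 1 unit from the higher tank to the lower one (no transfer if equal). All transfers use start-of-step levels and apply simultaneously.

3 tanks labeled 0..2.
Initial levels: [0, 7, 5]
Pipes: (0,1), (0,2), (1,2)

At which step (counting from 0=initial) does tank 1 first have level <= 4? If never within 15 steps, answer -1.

Step 1: flows [1->0,2->0,1->2] -> levels [2 5 5]
Step 2: flows [1->0,2->0,1=2] -> levels [4 4 4]
Tank 1 first reaches <=4 at step 2

Answer: 2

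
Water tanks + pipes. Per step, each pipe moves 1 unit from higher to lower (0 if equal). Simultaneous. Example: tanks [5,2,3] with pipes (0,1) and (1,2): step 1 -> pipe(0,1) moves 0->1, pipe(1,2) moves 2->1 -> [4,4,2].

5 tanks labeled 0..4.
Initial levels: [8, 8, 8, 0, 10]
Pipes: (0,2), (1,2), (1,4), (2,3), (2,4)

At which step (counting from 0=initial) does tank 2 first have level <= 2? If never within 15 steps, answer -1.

Answer: -1

Derivation:
Step 1: flows [0=2,1=2,4->1,2->3,4->2] -> levels [8 9 8 1 8]
Step 2: flows [0=2,1->2,1->4,2->3,2=4] -> levels [8 7 8 2 9]
Step 3: flows [0=2,2->1,4->1,2->3,4->2] -> levels [8 9 7 3 7]
Step 4: flows [0->2,1->2,1->4,2->3,2=4] -> levels [7 7 8 4 8]
Step 5: flows [2->0,2->1,4->1,2->3,2=4] -> levels [8 9 5 5 7]
Step 6: flows [0->2,1->2,1->4,2=3,4->2] -> levels [7 7 8 5 7]
Step 7: flows [2->0,2->1,1=4,2->3,2->4] -> levels [8 8 4 6 8]
Step 8: flows [0->2,1->2,1=4,3->2,4->2] -> levels [7 7 8 5 7]
  -> period-2 cycle (repeats step 6); tank 2 never drops to <=2
Tank 2 never reaches <=2 within 15 steps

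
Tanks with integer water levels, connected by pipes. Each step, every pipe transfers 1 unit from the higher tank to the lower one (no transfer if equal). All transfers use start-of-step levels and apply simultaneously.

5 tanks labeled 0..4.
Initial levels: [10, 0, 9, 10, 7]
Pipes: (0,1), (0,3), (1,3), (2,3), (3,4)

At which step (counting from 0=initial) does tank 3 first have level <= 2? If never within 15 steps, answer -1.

Step 1: flows [0->1,0=3,3->1,3->2,3->4] -> levels [9 2 10 7 8]
Step 2: flows [0->1,0->3,3->1,2->3,4->3] -> levels [7 4 9 9 7]
Step 3: flows [0->1,3->0,3->1,2=3,3->4] -> levels [7 6 9 6 8]
Step 4: flows [0->1,0->3,1=3,2->3,4->3] -> levels [5 7 8 9 7]
Step 5: flows [1->0,3->0,3->1,3->2,3->4] -> levels [7 7 9 5 8]
Step 6: flows [0=1,0->3,1->3,2->3,4->3] -> levels [6 6 8 9 7]
Step 7: flows [0=1,3->0,3->1,3->2,3->4] -> levels [7 7 9 5 8]
  -> period-2 cycle (repeats step 5); tank 3 never drops to <=2
Tank 3 never reaches <=2 within 15 steps

Answer: -1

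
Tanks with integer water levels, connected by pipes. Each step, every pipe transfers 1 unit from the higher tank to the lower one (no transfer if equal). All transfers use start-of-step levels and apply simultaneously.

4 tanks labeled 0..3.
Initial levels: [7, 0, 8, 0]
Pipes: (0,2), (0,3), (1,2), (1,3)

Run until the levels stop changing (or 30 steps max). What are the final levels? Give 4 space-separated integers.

Answer: 3 2 5 5

Derivation:
Step 1: flows [2->0,0->3,2->1,1=3] -> levels [7 1 6 1]
Step 2: flows [0->2,0->3,2->1,1=3] -> levels [5 2 6 2]
Step 3: flows [2->0,0->3,2->1,1=3] -> levels [5 3 4 3]
Step 4: flows [0->2,0->3,2->1,1=3] -> levels [3 4 4 4]
Step 5: flows [2->0,3->0,1=2,1=3] -> levels [5 4 3 3]
Step 6: flows [0->2,0->3,1->2,1->3] -> levels [3 2 5 5]
Step 7: flows [2->0,3->0,2->1,3->1] -> levels [5 4 3 3]
  -> period-2 cycle: step 7 state = step 5 state; never stabilizes
  -> state at step 30: (30-5) mod 2 = 1, same as step 6 -> [3 2 5 5]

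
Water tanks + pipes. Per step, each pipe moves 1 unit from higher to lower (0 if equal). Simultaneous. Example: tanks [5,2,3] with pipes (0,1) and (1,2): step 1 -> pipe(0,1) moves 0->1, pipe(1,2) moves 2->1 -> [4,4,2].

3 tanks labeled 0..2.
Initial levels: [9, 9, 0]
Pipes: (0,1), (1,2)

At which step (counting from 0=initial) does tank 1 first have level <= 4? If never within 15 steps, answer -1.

Step 1: flows [0=1,1->2] -> levels [9 8 1]
Step 2: flows [0->1,1->2] -> levels [8 8 2]
Step 3: flows [0=1,1->2] -> levels [8 7 3]
Step 4: flows [0->1,1->2] -> levels [7 7 4]
Step 5: flows [0=1,1->2] -> levels [7 6 5]
Step 6: flows [0->1,1->2] -> levels [6 6 6]
Step 7: flows [0=1,1=2] -> levels [6 6 6]
  -> stable; tank 1 stays at 6 > 4
Tank 1 never reaches <=4 within 15 steps

Answer: -1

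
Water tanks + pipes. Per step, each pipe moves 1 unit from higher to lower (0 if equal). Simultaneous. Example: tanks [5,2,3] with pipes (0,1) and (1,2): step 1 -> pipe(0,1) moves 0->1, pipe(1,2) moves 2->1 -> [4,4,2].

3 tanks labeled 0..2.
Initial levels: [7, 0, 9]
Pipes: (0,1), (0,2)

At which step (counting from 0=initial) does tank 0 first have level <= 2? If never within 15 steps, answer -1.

Step 1: flows [0->1,2->0] -> levels [7 1 8]
Step 2: flows [0->1,2->0] -> levels [7 2 7]
Step 3: flows [0->1,0=2] -> levels [6 3 7]
Step 4: flows [0->1,2->0] -> levels [6 4 6]
Step 5: flows [0->1,0=2] -> levels [5 5 6]
Step 6: flows [0=1,2->0] -> levels [6 5 5]
Step 7: flows [0->1,0->2] -> levels [4 6 6]
Step 8: flows [1->0,2->0] -> levels [6 5 5]
  -> period-2 cycle (repeats step 6); tank 0 never drops to <=2
Tank 0 never reaches <=2 within 15 steps

Answer: -1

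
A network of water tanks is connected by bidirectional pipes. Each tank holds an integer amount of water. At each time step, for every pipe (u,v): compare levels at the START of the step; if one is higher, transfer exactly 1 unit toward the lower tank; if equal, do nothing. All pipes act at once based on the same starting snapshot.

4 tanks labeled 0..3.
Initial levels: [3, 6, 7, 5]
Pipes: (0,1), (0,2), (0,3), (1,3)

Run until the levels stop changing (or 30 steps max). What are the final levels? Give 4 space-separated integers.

Answer: 4 6 6 5

Derivation:
Step 1: flows [1->0,2->0,3->0,1->3] -> levels [6 4 6 5]
Step 2: flows [0->1,0=2,0->3,3->1] -> levels [4 6 6 5]
Step 3: flows [1->0,2->0,3->0,1->3] -> levels [7 4 5 5]
Step 4: flows [0->1,0->2,0->3,3->1] -> levels [4 6 6 5]
  -> period-2 cycle: step 4 state = step 2 state; never stabilizes
  -> state at step 30: (30-2) mod 2 = 0, same as step 2 -> [4 6 6 5]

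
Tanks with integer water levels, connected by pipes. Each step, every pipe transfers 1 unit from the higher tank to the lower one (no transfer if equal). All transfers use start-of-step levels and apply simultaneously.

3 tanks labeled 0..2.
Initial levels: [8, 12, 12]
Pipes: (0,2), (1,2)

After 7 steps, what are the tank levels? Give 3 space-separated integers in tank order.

Step 1: flows [2->0,1=2] -> levels [9 12 11]
Step 2: flows [2->0,1->2] -> levels [10 11 11]
Step 3: flows [2->0,1=2] -> levels [11 11 10]
Step 4: flows [0->2,1->2] -> levels [10 10 12]
Step 5: flows [2->0,2->1] -> levels [11 11 10]
  -> period-2 cycle: step 5 state = step 3 state
  -> state at step 7: (7-3) mod 2 = 0, same as step 3 -> [11 11 10]

Answer: 11 11 10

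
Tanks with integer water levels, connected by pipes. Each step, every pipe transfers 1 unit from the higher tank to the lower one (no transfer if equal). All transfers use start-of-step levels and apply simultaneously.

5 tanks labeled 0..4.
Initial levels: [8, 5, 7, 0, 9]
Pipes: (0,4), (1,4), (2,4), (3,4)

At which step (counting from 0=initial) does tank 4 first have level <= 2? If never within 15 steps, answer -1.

Answer: -1

Derivation:
Step 1: flows [4->0,4->1,4->2,4->3] -> levels [9 6 8 1 5]
Step 2: flows [0->4,1->4,2->4,4->3] -> levels [8 5 7 2 7]
Step 3: flows [0->4,4->1,2=4,4->3] -> levels [7 6 7 3 6]
Step 4: flows [0->4,1=4,2->4,4->3] -> levels [6 6 6 4 7]
Step 5: flows [4->0,4->1,4->2,4->3] -> levels [7 7 7 5 3]
Step 6: flows [0->4,1->4,2->4,3->4] -> levels [6 6 6 4 7]
  -> period-2 cycle (repeats step 4); tank 4 never drops to <=2
Tank 4 never reaches <=2 within 15 steps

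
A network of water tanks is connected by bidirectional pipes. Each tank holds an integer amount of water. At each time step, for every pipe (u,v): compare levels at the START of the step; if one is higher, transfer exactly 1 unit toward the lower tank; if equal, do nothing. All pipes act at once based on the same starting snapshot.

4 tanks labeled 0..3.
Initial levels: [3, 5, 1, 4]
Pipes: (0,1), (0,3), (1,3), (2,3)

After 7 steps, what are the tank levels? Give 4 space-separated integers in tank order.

Step 1: flows [1->0,3->0,1->3,3->2] -> levels [5 3 2 3]
Step 2: flows [0->1,0->3,1=3,3->2] -> levels [3 4 3 3]
Step 3: flows [1->0,0=3,1->3,2=3] -> levels [4 2 3 4]
Step 4: flows [0->1,0=3,3->1,3->2] -> levels [3 4 4 2]
Step 5: flows [1->0,0->3,1->3,2->3] -> levels [3 2 3 5]
Step 6: flows [0->1,3->0,3->1,3->2] -> levels [3 4 4 2]
  -> period-2 cycle: step 6 state = step 4 state
  -> state at step 7: (7-4) mod 2 = 1, same as step 5 -> [3 2 3 5]

Answer: 3 2 3 5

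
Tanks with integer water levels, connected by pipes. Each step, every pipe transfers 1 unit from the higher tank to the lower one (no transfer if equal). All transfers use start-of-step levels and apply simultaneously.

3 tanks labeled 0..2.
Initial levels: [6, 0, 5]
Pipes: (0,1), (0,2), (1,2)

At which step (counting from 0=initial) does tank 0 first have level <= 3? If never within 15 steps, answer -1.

Answer: 3

Derivation:
Step 1: flows [0->1,0->2,2->1] -> levels [4 2 5]
Step 2: flows [0->1,2->0,2->1] -> levels [4 4 3]
Step 3: flows [0=1,0->2,1->2] -> levels [3 3 5]
Tank 0 first reaches <=3 at step 3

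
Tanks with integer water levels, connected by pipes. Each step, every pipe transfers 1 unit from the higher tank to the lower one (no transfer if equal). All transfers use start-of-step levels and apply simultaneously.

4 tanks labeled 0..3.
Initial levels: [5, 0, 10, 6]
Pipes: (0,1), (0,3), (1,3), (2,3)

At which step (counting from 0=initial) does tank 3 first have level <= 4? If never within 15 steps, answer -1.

Step 1: flows [0->1,3->0,3->1,2->3] -> levels [5 2 9 5]
Step 2: flows [0->1,0=3,3->1,2->3] -> levels [4 4 8 5]
Step 3: flows [0=1,3->0,3->1,2->3] -> levels [5 5 7 4]
Tank 3 first reaches <=4 at step 3

Answer: 3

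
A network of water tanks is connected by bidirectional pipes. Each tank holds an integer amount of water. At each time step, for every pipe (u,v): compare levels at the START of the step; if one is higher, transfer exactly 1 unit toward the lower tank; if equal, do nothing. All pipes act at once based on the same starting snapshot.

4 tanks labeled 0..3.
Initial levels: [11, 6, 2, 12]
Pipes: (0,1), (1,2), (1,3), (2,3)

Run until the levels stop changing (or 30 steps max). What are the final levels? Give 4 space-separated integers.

Answer: 8 6 8 9

Derivation:
Step 1: flows [0->1,1->2,3->1,3->2] -> levels [10 7 4 10]
Step 2: flows [0->1,1->2,3->1,3->2] -> levels [9 8 6 8]
Step 3: flows [0->1,1->2,1=3,3->2] -> levels [8 8 8 7]
Step 4: flows [0=1,1=2,1->3,2->3] -> levels [8 7 7 9]
Step 5: flows [0->1,1=2,3->1,3->2] -> levels [7 9 8 7]
Step 6: flows [1->0,1->2,1->3,2->3] -> levels [8 6 8 9]
Step 7: flows [0->1,2->1,3->1,3->2] -> levels [7 9 8 7]
  -> period-2 cycle: step 7 state = step 5 state; never stabilizes
  -> state at step 30: (30-5) mod 2 = 1, same as step 6 -> [8 6 8 9]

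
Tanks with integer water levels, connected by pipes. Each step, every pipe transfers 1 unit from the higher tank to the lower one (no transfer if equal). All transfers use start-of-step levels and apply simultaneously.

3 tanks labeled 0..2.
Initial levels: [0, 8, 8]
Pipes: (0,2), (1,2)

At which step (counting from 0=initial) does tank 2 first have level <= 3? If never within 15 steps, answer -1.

Step 1: flows [2->0,1=2] -> levels [1 8 7]
Step 2: flows [2->0,1->2] -> levels [2 7 7]
Step 3: flows [2->0,1=2] -> levels [3 7 6]
Step 4: flows [2->0,1->2] -> levels [4 6 6]
Step 5: flows [2->0,1=2] -> levels [5 6 5]
Step 6: flows [0=2,1->2] -> levels [5 5 6]
Step 7: flows [2->0,2->1] -> levels [6 6 4]
Step 8: flows [0->2,1->2] -> levels [5 5 6]
  -> period-2 cycle (repeats step 6); tank 2 never drops to <=3
Tank 2 never reaches <=3 within 15 steps

Answer: -1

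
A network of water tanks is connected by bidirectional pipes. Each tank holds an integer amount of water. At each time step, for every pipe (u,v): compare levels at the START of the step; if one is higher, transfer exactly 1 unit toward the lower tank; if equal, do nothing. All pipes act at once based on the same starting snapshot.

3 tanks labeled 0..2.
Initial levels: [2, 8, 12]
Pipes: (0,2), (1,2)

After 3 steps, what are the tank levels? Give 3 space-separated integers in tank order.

Answer: 5 9 8

Derivation:
Step 1: flows [2->0,2->1] -> levels [3 9 10]
Step 2: flows [2->0,2->1] -> levels [4 10 8]
Step 3: flows [2->0,1->2] -> levels [5 9 8]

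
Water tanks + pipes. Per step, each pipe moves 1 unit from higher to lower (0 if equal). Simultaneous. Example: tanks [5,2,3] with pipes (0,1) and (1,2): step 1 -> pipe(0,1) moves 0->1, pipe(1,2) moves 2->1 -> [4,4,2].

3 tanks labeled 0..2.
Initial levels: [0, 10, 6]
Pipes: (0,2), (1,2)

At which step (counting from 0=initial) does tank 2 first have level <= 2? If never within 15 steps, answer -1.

Step 1: flows [2->0,1->2] -> levels [1 9 6]
Step 2: flows [2->0,1->2] -> levels [2 8 6]
Step 3: flows [2->0,1->2] -> levels [3 7 6]
Step 4: flows [2->0,1->2] -> levels [4 6 6]
Step 5: flows [2->0,1=2] -> levels [5 6 5]
Step 6: flows [0=2,1->2] -> levels [5 5 6]
Step 7: flows [2->0,2->1] -> levels [6 6 4]
Step 8: flows [0->2,1->2] -> levels [5 5 6]
  -> period-2 cycle (repeats step 6); tank 2 never drops to <=2
Tank 2 never reaches <=2 within 15 steps

Answer: -1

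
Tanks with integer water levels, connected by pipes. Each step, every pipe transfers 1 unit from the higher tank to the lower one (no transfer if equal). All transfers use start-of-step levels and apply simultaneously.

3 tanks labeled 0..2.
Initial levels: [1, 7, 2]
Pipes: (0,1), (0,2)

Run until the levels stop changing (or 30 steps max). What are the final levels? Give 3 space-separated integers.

Step 1: flows [1->0,2->0] -> levels [3 6 1]
Step 2: flows [1->0,0->2] -> levels [3 5 2]
Step 3: flows [1->0,0->2] -> levels [3 4 3]
Step 4: flows [1->0,0=2] -> levels [4 3 3]
Step 5: flows [0->1,0->2] -> levels [2 4 4]
Step 6: flows [1->0,2->0] -> levels [4 3 3]
  -> period-2 cycle: step 6 state = step 4 state; never stabilizes
  -> state at step 30: (30-4) mod 2 = 0, same as step 4 -> [4 3 3]

Answer: 4 3 3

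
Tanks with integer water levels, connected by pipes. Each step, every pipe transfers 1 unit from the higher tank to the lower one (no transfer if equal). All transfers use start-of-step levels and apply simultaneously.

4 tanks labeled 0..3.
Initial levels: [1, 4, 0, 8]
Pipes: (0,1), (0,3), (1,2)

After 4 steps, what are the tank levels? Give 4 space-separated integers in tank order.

Answer: 4 2 3 4

Derivation:
Step 1: flows [1->0,3->0,1->2] -> levels [3 2 1 7]
Step 2: flows [0->1,3->0,1->2] -> levels [3 2 2 6]
Step 3: flows [0->1,3->0,1=2] -> levels [3 3 2 5]
Step 4: flows [0=1,3->0,1->2] -> levels [4 2 3 4]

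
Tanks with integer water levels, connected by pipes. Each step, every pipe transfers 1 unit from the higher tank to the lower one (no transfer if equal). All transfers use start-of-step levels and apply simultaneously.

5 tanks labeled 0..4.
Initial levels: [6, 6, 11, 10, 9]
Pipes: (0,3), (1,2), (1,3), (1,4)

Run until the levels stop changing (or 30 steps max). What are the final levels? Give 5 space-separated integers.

Step 1: flows [3->0,2->1,3->1,4->1] -> levels [7 9 10 8 8]
Step 2: flows [3->0,2->1,1->3,1->4] -> levels [8 8 9 8 9]
Step 3: flows [0=3,2->1,1=3,4->1] -> levels [8 10 8 8 8]
Step 4: flows [0=3,1->2,1->3,1->4] -> levels [8 7 9 9 9]
Step 5: flows [3->0,2->1,3->1,4->1] -> levels [9 10 8 7 8]
Step 6: flows [0->3,1->2,1->3,1->4] -> levels [8 7 9 9 9]
  -> period-2 cycle: step 6 state = step 4 state; never stabilizes
  -> state at step 30: (30-4) mod 2 = 0, same as step 4 -> [8 7 9 9 9]

Answer: 8 7 9 9 9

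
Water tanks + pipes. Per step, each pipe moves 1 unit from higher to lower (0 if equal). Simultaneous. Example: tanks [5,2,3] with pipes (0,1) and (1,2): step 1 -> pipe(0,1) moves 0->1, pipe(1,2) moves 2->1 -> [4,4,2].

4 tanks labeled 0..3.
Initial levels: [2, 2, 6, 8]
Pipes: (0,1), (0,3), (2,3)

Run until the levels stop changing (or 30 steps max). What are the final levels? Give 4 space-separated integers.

Step 1: flows [0=1,3->0,3->2] -> levels [3 2 7 6]
Step 2: flows [0->1,3->0,2->3] -> levels [3 3 6 6]
Step 3: flows [0=1,3->0,2=3] -> levels [4 3 6 5]
Step 4: flows [0->1,3->0,2->3] -> levels [4 4 5 5]
Step 5: flows [0=1,3->0,2=3] -> levels [5 4 5 4]
Step 6: flows [0->1,0->3,2->3] -> levels [3 5 4 6]
Step 7: flows [1->0,3->0,3->2] -> levels [5 4 5 4]
  -> period-2 cycle: step 7 state = step 5 state; never stabilizes
  -> state at step 30: (30-5) mod 2 = 1, same as step 6 -> [3 5 4 6]

Answer: 3 5 4 6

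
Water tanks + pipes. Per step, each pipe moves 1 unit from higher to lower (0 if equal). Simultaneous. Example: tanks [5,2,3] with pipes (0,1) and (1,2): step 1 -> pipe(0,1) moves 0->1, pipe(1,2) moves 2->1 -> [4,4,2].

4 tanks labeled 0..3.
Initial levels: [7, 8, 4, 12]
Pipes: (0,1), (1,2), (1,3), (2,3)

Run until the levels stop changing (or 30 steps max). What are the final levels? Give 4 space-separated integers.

Answer: 7 10 7 7

Derivation:
Step 1: flows [1->0,1->2,3->1,3->2] -> levels [8 7 6 10]
Step 2: flows [0->1,1->2,3->1,3->2] -> levels [7 8 8 8]
Step 3: flows [1->0,1=2,1=3,2=3] -> levels [8 7 8 8]
Step 4: flows [0->1,2->1,3->1,2=3] -> levels [7 10 7 7]
Step 5: flows [1->0,1->2,1->3,2=3] -> levels [8 7 8 8]
  -> period-2 cycle: step 5 state = step 3 state; never stabilizes
  -> state at step 30: (30-3) mod 2 = 1, same as step 4 -> [7 10 7 7]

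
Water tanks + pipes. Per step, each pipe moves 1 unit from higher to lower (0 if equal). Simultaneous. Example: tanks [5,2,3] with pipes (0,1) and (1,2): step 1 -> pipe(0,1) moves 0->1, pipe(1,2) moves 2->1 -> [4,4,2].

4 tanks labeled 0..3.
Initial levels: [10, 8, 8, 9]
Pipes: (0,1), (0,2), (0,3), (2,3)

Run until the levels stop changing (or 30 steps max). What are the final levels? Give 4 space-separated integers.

Step 1: flows [0->1,0->2,0->3,3->2] -> levels [7 9 10 9]
Step 2: flows [1->0,2->0,3->0,2->3] -> levels [10 8 8 9]
  -> period-2 cycle: step 2 state = step 0 state; never stabilizes
  -> state at step 30: (30-0) mod 2 = 0, same as step 0 -> [10 8 8 9]

Answer: 10 8 8 9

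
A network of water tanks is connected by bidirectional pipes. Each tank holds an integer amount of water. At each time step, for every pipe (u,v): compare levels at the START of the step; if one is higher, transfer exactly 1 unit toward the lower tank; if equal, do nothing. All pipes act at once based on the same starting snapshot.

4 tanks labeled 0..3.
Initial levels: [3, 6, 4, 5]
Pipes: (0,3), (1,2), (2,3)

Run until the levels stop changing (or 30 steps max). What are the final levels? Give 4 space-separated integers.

Answer: 3 6 4 5

Derivation:
Step 1: flows [3->0,1->2,3->2] -> levels [4 5 6 3]
Step 2: flows [0->3,2->1,2->3] -> levels [3 6 4 5]
  -> period-2 cycle: step 2 state = step 0 state; never stabilizes
  -> state at step 30: (30-0) mod 2 = 0, same as step 0 -> [3 6 4 5]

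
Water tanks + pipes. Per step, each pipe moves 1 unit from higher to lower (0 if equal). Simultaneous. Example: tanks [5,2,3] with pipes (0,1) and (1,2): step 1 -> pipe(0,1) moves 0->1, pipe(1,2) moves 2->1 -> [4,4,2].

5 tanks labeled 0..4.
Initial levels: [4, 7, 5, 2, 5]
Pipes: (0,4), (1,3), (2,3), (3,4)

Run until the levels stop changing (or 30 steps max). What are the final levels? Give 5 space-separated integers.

Answer: 4 5 5 4 5

Derivation:
Step 1: flows [4->0,1->3,2->3,4->3] -> levels [5 6 4 5 3]
Step 2: flows [0->4,1->3,3->2,3->4] -> levels [4 5 5 4 5]
Step 3: flows [4->0,1->3,2->3,4->3] -> levels [5 4 4 7 3]
Step 4: flows [0->4,3->1,3->2,3->4] -> levels [4 5 5 4 5]
  -> period-2 cycle: step 4 state = step 2 state; never stabilizes
  -> state at step 30: (30-2) mod 2 = 0, same as step 2 -> [4 5 5 4 5]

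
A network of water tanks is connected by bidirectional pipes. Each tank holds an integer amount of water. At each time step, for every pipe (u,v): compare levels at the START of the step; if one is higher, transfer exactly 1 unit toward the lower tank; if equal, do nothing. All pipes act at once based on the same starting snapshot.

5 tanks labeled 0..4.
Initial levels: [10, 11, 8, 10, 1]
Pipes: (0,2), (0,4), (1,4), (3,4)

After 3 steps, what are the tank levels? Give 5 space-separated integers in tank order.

Step 1: flows [0->2,0->4,1->4,3->4] -> levels [8 10 9 9 4]
Step 2: flows [2->0,0->4,1->4,3->4] -> levels [8 9 8 8 7]
Step 3: flows [0=2,0->4,1->4,3->4] -> levels [7 8 8 7 10]

Answer: 7 8 8 7 10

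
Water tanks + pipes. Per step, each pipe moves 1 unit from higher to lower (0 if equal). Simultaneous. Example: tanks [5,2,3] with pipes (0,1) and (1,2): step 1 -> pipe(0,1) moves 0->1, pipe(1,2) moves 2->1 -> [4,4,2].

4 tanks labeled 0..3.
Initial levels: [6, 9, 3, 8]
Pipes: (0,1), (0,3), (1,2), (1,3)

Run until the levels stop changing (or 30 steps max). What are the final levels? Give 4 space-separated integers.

Answer: 6 8 6 6

Derivation:
Step 1: flows [1->0,3->0,1->2,1->3] -> levels [8 6 4 8]
Step 2: flows [0->1,0=3,1->2,3->1] -> levels [7 7 5 7]
Step 3: flows [0=1,0=3,1->2,1=3] -> levels [7 6 6 7]
Step 4: flows [0->1,0=3,1=2,3->1] -> levels [6 8 6 6]
Step 5: flows [1->0,0=3,1->2,1->3] -> levels [7 5 7 7]
Step 6: flows [0->1,0=3,2->1,3->1] -> levels [6 8 6 6]
  -> period-2 cycle: step 6 state = step 4 state; never stabilizes
  -> state at step 30: (30-4) mod 2 = 0, same as step 4 -> [6 8 6 6]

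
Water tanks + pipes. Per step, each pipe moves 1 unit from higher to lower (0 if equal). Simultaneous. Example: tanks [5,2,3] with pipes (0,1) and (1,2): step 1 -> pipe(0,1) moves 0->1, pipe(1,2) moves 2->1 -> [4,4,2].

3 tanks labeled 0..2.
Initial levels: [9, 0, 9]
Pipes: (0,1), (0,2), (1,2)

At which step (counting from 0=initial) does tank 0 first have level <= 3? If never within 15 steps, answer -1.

Answer: -1

Derivation:
Step 1: flows [0->1,0=2,2->1] -> levels [8 2 8]
Step 2: flows [0->1,0=2,2->1] -> levels [7 4 7]
Step 3: flows [0->1,0=2,2->1] -> levels [6 6 6]
Step 4: flows [0=1,0=2,1=2] -> levels [6 6 6]
  -> stable; tank 0 stays at 6 > 3
Tank 0 never reaches <=3 within 15 steps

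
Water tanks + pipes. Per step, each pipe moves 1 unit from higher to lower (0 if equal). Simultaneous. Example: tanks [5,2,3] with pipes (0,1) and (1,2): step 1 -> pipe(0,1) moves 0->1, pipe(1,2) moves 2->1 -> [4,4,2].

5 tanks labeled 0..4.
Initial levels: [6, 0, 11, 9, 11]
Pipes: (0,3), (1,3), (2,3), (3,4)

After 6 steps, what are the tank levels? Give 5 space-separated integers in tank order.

Answer: 8 5 8 8 8

Derivation:
Step 1: flows [3->0,3->1,2->3,4->3] -> levels [7 1 10 9 10]
Step 2: flows [3->0,3->1,2->3,4->3] -> levels [8 2 9 9 9]
Step 3: flows [3->0,3->1,2=3,3=4] -> levels [9 3 9 7 9]
Step 4: flows [0->3,3->1,2->3,4->3] -> levels [8 4 8 9 8]
Step 5: flows [3->0,3->1,3->2,3->4] -> levels [9 5 9 5 9]
Step 6: flows [0->3,1=3,2->3,4->3] -> levels [8 5 8 8 8]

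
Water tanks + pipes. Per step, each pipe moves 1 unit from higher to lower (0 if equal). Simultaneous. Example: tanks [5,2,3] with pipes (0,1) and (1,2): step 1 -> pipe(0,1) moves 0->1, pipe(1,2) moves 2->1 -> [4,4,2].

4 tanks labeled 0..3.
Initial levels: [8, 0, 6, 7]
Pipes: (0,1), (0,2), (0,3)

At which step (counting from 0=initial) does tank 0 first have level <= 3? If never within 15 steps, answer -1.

Answer: 6

Derivation:
Step 1: flows [0->1,0->2,0->3] -> levels [5 1 7 8]
Step 2: flows [0->1,2->0,3->0] -> levels [6 2 6 7]
Step 3: flows [0->1,0=2,3->0] -> levels [6 3 6 6]
Step 4: flows [0->1,0=2,0=3] -> levels [5 4 6 6]
Step 5: flows [0->1,2->0,3->0] -> levels [6 5 5 5]
Step 6: flows [0->1,0->2,0->3] -> levels [3 6 6 6]
Tank 0 first reaches <=3 at step 6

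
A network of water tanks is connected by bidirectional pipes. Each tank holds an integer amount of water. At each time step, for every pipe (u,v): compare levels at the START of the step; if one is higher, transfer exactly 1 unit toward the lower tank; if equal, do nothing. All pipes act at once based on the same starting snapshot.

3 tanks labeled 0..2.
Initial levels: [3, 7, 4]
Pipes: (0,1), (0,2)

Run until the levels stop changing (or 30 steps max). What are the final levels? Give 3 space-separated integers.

Answer: 6 4 4

Derivation:
Step 1: flows [1->0,2->0] -> levels [5 6 3]
Step 2: flows [1->0,0->2] -> levels [5 5 4]
Step 3: flows [0=1,0->2] -> levels [4 5 5]
Step 4: flows [1->0,2->0] -> levels [6 4 4]
Step 5: flows [0->1,0->2] -> levels [4 5 5]
  -> period-2 cycle: step 5 state = step 3 state; never stabilizes
  -> state at step 30: (30-3) mod 2 = 1, same as step 4 -> [6 4 4]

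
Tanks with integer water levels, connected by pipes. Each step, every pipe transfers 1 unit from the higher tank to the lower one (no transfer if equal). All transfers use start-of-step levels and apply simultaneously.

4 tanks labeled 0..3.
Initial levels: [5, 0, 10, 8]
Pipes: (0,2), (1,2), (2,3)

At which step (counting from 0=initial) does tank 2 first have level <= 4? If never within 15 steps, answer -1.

Answer: -1

Derivation:
Step 1: flows [2->0,2->1,2->3] -> levels [6 1 7 9]
Step 2: flows [2->0,2->1,3->2] -> levels [7 2 6 8]
Step 3: flows [0->2,2->1,3->2] -> levels [6 3 7 7]
Step 4: flows [2->0,2->1,2=3] -> levels [7 4 5 7]
Step 5: flows [0->2,2->1,3->2] -> levels [6 5 6 6]
Step 6: flows [0=2,2->1,2=3] -> levels [6 6 5 6]
Step 7: flows [0->2,1->2,3->2] -> levels [5 5 8 5]
Step 8: flows [2->0,2->1,2->3] -> levels [6 6 5 6]
  -> period-2 cycle (repeats step 6); tank 2 never drops to <=4
Tank 2 never reaches <=4 within 15 steps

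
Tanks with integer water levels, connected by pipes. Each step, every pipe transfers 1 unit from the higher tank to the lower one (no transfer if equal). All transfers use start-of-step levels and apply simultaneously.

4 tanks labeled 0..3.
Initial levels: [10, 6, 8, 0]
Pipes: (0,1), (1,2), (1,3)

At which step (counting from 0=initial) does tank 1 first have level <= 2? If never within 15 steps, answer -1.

Step 1: flows [0->1,2->1,1->3] -> levels [9 7 7 1]
Step 2: flows [0->1,1=2,1->3] -> levels [8 7 7 2]
Step 3: flows [0->1,1=2,1->3] -> levels [7 7 7 3]
Step 4: flows [0=1,1=2,1->3] -> levels [7 6 7 4]
Step 5: flows [0->1,2->1,1->3] -> levels [6 7 6 5]
Step 6: flows [1->0,1->2,1->3] -> levels [7 4 7 6]
Step 7: flows [0->1,2->1,3->1] -> levels [6 7 6 5]
  -> period-2 cycle (repeats step 5); tank 1 never drops to <=2
Tank 1 never reaches <=2 within 15 steps

Answer: -1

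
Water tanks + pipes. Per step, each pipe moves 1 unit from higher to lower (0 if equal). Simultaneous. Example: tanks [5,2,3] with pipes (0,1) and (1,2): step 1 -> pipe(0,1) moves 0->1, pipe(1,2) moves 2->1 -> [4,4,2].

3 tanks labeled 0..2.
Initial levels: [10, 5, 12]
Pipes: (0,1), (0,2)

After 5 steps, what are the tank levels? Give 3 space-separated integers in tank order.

Step 1: flows [0->1,2->0] -> levels [10 6 11]
Step 2: flows [0->1,2->0] -> levels [10 7 10]
Step 3: flows [0->1,0=2] -> levels [9 8 10]
Step 4: flows [0->1,2->0] -> levels [9 9 9]
Step 5: flows [0=1,0=2] -> levels [9 9 9]

Answer: 9 9 9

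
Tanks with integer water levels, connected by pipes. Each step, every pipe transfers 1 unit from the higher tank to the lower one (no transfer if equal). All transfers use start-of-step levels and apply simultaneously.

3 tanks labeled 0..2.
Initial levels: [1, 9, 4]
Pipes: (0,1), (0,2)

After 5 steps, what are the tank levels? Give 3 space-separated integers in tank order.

Step 1: flows [1->0,2->0] -> levels [3 8 3]
Step 2: flows [1->0,0=2] -> levels [4 7 3]
Step 3: flows [1->0,0->2] -> levels [4 6 4]
Step 4: flows [1->0,0=2] -> levels [5 5 4]
Step 5: flows [0=1,0->2] -> levels [4 5 5]

Answer: 4 5 5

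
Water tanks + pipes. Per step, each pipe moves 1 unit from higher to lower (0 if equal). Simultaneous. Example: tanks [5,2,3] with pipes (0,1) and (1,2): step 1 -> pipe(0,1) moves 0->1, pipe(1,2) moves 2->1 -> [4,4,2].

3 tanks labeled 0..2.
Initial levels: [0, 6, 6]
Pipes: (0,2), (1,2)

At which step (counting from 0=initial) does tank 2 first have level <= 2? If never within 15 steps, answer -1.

Answer: -1

Derivation:
Step 1: flows [2->0,1=2] -> levels [1 6 5]
Step 2: flows [2->0,1->2] -> levels [2 5 5]
Step 3: flows [2->0,1=2] -> levels [3 5 4]
Step 4: flows [2->0,1->2] -> levels [4 4 4]
Step 5: flows [0=2,1=2] -> levels [4 4 4]
  -> stable; tank 2 stays at 4 > 2
Tank 2 never reaches <=2 within 15 steps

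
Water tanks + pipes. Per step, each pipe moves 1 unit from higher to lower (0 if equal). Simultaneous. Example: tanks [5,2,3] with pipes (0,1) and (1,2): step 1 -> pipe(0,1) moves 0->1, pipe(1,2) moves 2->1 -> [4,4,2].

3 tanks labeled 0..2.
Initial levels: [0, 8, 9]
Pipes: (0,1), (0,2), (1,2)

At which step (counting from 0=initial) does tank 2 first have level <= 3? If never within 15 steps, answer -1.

Answer: -1

Derivation:
Step 1: flows [1->0,2->0,2->1] -> levels [2 8 7]
Step 2: flows [1->0,2->0,1->2] -> levels [4 6 7]
Step 3: flows [1->0,2->0,2->1] -> levels [6 6 5]
Step 4: flows [0=1,0->2,1->2] -> levels [5 5 7]
Step 5: flows [0=1,2->0,2->1] -> levels [6 6 5]
  -> period-2 cycle (repeats step 3); tank 2 never drops to <=3
Tank 2 never reaches <=3 within 15 steps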